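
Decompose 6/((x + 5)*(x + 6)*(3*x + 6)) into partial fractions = 1/(2*(x + 6)) - 2/(3*(x + 5)) + 1/(6*(x + 2))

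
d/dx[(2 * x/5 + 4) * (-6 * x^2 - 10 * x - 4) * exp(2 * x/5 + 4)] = -24*x^3*exp(2*x/5 + 4)/25 - 92*x^2*exp(2*x/5 + 4)/5 - 1816*x*exp(2*x/5 + 4)/25 - 48*exp(2*x/5 + 4)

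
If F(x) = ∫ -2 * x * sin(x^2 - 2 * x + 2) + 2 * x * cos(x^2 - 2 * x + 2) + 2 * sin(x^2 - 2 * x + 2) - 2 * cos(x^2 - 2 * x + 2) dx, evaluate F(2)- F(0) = 0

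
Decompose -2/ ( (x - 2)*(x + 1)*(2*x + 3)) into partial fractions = -8/(7*(2*x + 3)) + 2/(3*(x + 1)) - 2/(21*(x - 2))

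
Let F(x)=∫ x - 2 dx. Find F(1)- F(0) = -3/2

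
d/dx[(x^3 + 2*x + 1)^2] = 6*x^5 + 16*x^3 + 6*x^2 + 8*x + 4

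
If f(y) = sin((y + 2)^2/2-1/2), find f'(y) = (y + 2)*cos(y^2/2 + 2*y + 3/2)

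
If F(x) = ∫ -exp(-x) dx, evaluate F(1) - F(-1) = -E + exp(-1)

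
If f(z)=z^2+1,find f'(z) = 2*z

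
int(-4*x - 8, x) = -2*x^2 - 8*x + C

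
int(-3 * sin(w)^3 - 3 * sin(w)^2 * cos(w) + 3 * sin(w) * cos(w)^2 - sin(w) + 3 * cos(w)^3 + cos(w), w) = sqrt(2)*(5*sin(w + pi/4) - cos(3*w + pi/4))/2 + C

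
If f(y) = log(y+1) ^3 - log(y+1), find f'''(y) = (6*log(y + 1)^2 - 18*log(y + 1) + 4)/(y^3 + 3*y^2 + 3*y + 1)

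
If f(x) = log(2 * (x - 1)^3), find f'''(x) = 6/(x^3 - 3*x^2 + 3*x - 1)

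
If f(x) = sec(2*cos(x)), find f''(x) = 8*sin(x)^2*tan(2*cos(x))^2*sec(2*cos(x)) + 4*sin(x)^2*sec(2*cos(x)) - 2*cos(x)*tan(2*cos(x))*sec(2*cos(x))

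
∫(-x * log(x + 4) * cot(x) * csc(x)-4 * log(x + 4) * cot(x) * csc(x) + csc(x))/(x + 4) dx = log(x + 4)*csc(x) + C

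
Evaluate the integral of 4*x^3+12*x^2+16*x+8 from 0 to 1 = 21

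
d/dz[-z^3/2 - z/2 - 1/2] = -3*z^2/2 - 1/2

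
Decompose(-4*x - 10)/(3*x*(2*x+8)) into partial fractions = -1/(4*(x + 4)) - 5/(12*x)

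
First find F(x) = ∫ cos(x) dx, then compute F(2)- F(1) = -sin(1) + sin(2)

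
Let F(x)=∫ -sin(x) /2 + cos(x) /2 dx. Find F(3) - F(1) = cos(3)/2 - sin(1)/2 - cos(1)/2 + sin(3)/2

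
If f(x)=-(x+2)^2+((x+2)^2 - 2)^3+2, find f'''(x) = 120*x^3 + 720*x^2 + 1296*x + 672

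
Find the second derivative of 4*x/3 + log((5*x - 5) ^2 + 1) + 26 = (-1250*x^2 + 2500*x - 1200)/(625*x^4 - 2500*x^3 + 3800*x^2 - 2600*x + 676)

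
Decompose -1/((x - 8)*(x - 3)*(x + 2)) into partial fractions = -1/(50*(x + 2)) + 1/(25*(x - 3)) - 1/(50*(x - 8))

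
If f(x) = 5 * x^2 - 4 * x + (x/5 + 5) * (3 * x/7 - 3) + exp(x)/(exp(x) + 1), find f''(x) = (356*exp(3*x) + 1033*exp(2*x) + 1103*exp(x) + 356)/(35*exp(3*x) + 105*exp(2*x) + 105*exp(x) + 35)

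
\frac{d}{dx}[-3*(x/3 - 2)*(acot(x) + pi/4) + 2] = (-4*x^2*acot(x) - pi*x^2 + 4*x - 4*acot(x) - 24 - pi)/(4*x^2 + 4)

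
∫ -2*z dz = -z^2 + C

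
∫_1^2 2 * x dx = 3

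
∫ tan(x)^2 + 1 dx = tan(x) + C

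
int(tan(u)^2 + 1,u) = tan(u) + C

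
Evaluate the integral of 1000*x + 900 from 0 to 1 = 1400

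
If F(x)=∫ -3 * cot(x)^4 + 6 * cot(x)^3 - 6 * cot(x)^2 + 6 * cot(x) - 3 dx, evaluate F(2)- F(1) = (-1 + cot(2))^3 - (-1 + cot(1))^3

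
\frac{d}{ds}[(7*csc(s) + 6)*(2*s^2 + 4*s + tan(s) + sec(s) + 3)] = -14*s^2*cot(s)*csc(s) - 28*s*cot(s)*csc(s) + 28*s*csc(s) + 24*s + 7*tan(s)^2*csc(s) + 6*tan(s)^2 + 6*tan(s)*sec(s) - 21*cot(s)*csc(s) + 35*csc(s) + 30 + 7/cos(s)^2 - 7/sin(s) - 7/sin(s)^2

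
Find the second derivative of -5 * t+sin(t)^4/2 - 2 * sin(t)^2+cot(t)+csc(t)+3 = -8*sin(t)^4 + 14*sin(t)^2 - 4 - 1/sin(t) + 2*cos(t)/sin(t)^3 + 2/sin(t)^3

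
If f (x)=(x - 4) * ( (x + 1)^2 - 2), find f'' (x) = 6*x - 4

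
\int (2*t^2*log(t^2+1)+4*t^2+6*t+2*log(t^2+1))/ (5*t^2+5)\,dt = (2*t + 3)*log(t^2 + 1)/5 + C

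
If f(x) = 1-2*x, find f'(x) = -2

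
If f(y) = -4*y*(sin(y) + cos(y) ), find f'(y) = -4*sqrt(2)*(y*cos(y + pi/4) + sin(y + pi/4))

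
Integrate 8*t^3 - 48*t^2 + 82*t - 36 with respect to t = 2*t^4 - 16*t^3 + 41*t^2 - 36*t + C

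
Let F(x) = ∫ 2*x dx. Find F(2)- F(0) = 4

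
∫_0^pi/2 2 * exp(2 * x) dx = -1 + exp(pi)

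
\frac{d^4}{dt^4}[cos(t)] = cos(t)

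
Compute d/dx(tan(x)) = cos(x)^(-2)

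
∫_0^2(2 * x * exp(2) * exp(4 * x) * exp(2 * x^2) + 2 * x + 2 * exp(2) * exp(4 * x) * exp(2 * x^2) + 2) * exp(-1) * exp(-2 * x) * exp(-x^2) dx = -E - exp(-9) + exp(-1) + exp(9)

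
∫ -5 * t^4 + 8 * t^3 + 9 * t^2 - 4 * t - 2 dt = -t^5 + 2*t^4 + 3*t^3 - 2*t^2 - 2*t + C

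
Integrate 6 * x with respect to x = 3*x^2 + C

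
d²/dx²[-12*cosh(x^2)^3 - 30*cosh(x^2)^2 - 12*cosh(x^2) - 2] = -432*x^2*sinh(x^2)^2*cosh(x^2) - 480*x^2*sinh(x^2)^2 - 192*x^2*cosh(x^2) - 240*x^2 - 72*sinh(x^2)^3 - 120*sinh(x^2)*cosh(x^2) - 96*sinh(x^2)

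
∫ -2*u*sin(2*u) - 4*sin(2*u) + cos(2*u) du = (u + 2)*cos(2*u) + C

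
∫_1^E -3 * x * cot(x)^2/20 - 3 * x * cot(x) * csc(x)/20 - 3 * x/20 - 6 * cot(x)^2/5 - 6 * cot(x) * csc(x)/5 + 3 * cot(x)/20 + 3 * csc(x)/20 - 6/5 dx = -27*csc(1)/20 - 27*cot(1)/20 + 3*(E/4 + 2)*(cot(E) + csc(E))/5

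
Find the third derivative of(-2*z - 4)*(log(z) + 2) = (2*z - 8)/z^3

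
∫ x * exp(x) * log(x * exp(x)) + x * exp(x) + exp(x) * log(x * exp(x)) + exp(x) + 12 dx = x*((x + log(x))*exp(x) + 12) + C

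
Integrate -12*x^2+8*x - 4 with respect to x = -4*x^3 + 4*x^2 - 4*x + C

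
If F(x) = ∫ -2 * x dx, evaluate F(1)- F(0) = -1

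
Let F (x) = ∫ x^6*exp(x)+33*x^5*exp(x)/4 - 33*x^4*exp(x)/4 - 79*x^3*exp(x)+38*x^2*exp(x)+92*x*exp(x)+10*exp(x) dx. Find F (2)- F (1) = -135*E/4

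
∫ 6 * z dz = 3*z^2 + C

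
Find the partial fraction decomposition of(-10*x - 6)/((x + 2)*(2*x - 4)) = -7/(4*(x + 2)) - 13/(4*(x - 2))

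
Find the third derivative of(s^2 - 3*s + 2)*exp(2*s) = 8*s^2*exp(2*s) - 8*exp(2*s)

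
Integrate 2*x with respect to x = x^2 + C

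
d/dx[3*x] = 3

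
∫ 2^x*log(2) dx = 2^x + C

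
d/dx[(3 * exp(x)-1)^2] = 18*exp(2*x) - 6*exp(x)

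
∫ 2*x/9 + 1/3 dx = x^2/9 + x/3 + C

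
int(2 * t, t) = t^2 + C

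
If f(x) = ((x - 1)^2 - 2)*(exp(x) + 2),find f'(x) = x^2*exp(x) + 4*x - 3*exp(x) - 4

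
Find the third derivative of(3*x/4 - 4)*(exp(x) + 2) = 3*x*exp(x)/4 - 7*exp(x)/4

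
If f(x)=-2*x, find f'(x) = -2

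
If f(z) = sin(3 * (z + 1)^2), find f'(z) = 6*(z + 1)*cos(3*z^2 + 6*z + 3)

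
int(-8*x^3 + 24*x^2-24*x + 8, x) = -2*x^4 + 8*x^3 - 12*x^2 + 8*x + C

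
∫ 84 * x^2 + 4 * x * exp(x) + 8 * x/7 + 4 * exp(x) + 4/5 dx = 4*x*(245*x^2 + 5*x + 35*exp(x) + 7)/35 + C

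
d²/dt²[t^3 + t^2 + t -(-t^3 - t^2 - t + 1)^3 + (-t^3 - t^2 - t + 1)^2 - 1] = 72*t^7 + 168*t^6 + 252*t^5 + 150*t^4 + 40*t^3 - 36*t^2 - 6*t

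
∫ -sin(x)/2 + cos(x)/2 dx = sqrt(2)*sin(x + pi/4)/2 + C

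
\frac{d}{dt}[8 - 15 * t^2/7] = -30*t/7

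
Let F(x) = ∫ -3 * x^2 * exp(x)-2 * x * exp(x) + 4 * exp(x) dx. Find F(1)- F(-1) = 7*exp(-1) + E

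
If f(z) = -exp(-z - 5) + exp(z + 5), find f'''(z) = (exp(2*z + 10) + 1)*exp(-z - 5)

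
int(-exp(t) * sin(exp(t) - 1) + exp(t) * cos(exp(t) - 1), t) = sqrt(2)*cos(-exp(t) + pi/4 + 1) + C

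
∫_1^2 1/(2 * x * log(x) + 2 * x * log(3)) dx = -log(log(3))/2 + log(log(6))/2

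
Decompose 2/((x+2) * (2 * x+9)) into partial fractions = -4/(5*(2*x + 9)) + 2/(5*(x + 2))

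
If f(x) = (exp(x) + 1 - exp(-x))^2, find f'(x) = (2*exp(4*x) + 2*exp(3*x) + 2*exp(x) - 2)*exp(-2*x)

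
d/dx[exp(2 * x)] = 2*exp(2*x)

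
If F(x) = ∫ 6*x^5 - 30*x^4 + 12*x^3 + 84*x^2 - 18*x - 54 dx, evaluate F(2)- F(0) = 0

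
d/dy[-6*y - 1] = -6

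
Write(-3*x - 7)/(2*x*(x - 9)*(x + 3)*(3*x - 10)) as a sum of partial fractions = 27/(380*(3*x - 10)) - 1/(684*(x + 3)) - 1/(108*(x - 9)) - 7/(540*x)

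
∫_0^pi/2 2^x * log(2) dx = -1 + 2^(pi/2)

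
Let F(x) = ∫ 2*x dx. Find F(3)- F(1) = 8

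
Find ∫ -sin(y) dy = cos(y) + C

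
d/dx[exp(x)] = exp(x)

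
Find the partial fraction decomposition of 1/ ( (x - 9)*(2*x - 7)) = -2/(11*(2*x - 7)) + 1/(11*(x - 9))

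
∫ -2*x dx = -x^2 + C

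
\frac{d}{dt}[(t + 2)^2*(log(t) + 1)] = (2*t^2*log(t) + 3*t^2 + 4*t*log(t) + 8*t + 4)/t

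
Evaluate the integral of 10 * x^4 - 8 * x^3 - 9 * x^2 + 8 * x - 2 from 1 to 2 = 21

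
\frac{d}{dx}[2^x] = 2^x*log(2)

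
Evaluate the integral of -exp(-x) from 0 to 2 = -1 + exp(-2)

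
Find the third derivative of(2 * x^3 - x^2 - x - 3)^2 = 480*x^3 - 240*x^2 - 72*x - 60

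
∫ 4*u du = 2*u^2 + C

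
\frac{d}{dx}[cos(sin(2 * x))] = -2*sin(sin(2*x))*cos(2*x)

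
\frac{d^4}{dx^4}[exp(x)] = exp(x)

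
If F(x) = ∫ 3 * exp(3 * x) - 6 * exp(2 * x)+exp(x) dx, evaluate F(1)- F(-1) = -2*E - (-1 + exp(-1))^3 + 2*exp(-1) + (-1 + E)^3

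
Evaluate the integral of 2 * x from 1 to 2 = 3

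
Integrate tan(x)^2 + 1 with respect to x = tan(x) + C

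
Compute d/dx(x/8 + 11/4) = 1/8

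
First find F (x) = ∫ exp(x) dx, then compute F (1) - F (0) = -1 + E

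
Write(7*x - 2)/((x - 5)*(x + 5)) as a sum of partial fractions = 37/(10*(x + 5)) + 33/(10*(x - 5))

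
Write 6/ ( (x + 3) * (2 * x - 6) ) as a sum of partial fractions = -1/(2*(x + 3)) + 1/(2*(x - 3))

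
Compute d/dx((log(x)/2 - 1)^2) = (log(x) - 2)/(2*x)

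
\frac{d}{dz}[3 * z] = 3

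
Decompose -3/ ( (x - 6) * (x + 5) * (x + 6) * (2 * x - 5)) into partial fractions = 8/(595*(2*x - 5)) + 1/(68*(x + 6)) - 1/(55*(x + 5)) - 1/(308*(x - 6))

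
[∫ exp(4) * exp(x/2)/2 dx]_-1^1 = -exp(7/2) + exp(9/2)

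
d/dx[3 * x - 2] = 3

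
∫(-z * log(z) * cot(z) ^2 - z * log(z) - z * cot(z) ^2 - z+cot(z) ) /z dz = (log(z) + 1)*cot(z) + C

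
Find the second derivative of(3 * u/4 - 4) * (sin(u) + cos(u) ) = -3*sqrt(2)*u*sin(u + pi/4)/4 + 5*sin(u)/2 + 11*cos(u)/2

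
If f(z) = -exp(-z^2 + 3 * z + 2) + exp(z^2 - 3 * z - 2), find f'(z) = (2*z*exp(-2*z^2 + 6*z + 4) + 2*z - 3*exp(-2*z^2 + 6*z + 4) - 3)*exp(z^2 - 3*z - 2)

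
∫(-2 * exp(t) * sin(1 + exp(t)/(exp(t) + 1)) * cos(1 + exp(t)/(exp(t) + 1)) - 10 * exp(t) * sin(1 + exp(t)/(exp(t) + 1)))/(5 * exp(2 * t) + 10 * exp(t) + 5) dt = (cos((2*exp(t) + 1)/(exp(t) + 1)) + 10)*cos((2*exp(t) + 1)/(exp(t) + 1))/5 + C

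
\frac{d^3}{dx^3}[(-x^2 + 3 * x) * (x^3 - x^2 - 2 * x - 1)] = -60*x^2 + 96*x - 6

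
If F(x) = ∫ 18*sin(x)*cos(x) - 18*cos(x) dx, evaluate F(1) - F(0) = -9 + 9*(-1 + sin(1))^2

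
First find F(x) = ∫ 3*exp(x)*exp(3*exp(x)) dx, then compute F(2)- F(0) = -exp(3) + exp(3*exp(2))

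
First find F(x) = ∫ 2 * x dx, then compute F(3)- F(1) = 8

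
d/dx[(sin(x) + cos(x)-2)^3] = 3*sqrt(2)*(sqrt(2)*sin(x + pi/4) - 2)^2*cos(x + pi/4)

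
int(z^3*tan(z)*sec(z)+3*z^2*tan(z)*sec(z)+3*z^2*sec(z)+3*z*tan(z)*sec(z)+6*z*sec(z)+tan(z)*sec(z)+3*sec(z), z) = (z + 1)^3*sec(z) + C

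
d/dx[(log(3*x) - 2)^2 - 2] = (2*log(x) - 4 + 2*log(3))/x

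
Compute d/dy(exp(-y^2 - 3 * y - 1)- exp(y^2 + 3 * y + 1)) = (-2*y*exp(2*y^2 + 6*y + 2) - 2*y - 3*exp(2*y^2 + 6*y + 2) - 3)*exp(-y^2 - 3*y - 1)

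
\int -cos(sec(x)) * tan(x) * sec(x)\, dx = -sin(sec(x)) + C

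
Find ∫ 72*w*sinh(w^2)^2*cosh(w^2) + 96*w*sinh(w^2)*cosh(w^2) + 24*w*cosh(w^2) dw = 12*(sinh(w^2) + 2)*cosh(w^2)^2 + C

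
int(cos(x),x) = sin(x) + C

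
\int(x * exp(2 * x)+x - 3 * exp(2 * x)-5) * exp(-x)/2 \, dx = (x - 4)*sinh(x) + C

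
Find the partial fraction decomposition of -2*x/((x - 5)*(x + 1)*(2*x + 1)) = -4/(11*(2*x + 1)) + 1/(3*(x + 1)) - 5/(33*(x - 5))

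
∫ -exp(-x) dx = exp(-x) + C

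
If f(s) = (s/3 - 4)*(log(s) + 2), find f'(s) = (s*log(s) + 3*s - 12)/(3*s)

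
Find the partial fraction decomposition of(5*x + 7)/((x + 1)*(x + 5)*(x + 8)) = -11/(7*(x + 8)) + 3/(2*(x + 5)) + 1/(14*(x + 1))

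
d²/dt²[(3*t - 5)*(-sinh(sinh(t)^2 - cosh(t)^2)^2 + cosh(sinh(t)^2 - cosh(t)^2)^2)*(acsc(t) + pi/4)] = (-10*t^2*cosh(1)^2 + 10*t^2*sinh(1)^2 - 3*t*sinh(1)^2 + 3*t*cosh(1)^2 - 5*sinh(1)^2 + 5*cosh(1)^2)/(t^5*sqrt(1 - 1/t^2) - t^3*sqrt(1 - 1/t^2))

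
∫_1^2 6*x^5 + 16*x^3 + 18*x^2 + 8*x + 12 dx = 189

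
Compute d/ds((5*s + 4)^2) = 50*s + 40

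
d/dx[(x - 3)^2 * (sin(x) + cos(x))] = -x^2*sin(x) + x^2*cos(x) + 8*x*sin(x) - 4*x*cos(x) - 15*sin(x) + 3*cos(x)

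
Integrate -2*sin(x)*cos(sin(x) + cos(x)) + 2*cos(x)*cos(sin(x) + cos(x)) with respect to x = 2*sin(sqrt(2)*sin(x + pi/4)) + C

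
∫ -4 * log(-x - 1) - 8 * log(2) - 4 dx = -4*(x + 1)*log(-4*x - 4) + C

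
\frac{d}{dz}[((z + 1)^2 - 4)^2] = 4*z^3 + 12*z^2 - 4*z - 12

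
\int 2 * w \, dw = w^2 + C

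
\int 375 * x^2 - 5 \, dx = 125*x^3 - 5*x + C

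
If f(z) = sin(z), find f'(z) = cos(z)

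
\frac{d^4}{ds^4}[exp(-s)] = exp(-s)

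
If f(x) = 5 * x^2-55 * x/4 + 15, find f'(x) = 10*x - 55/4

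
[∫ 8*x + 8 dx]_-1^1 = 16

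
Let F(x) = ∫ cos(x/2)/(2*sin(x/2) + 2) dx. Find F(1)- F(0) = log(sin(1/2) + 1)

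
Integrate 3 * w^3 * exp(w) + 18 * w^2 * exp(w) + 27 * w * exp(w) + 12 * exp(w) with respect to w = 3*(w + 1)^3*exp(w) + C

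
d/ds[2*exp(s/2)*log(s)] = (s*exp(s/2)*log(s) + 2*exp(s/2))/s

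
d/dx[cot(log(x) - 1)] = -1/(x*sin(log(x) - 1)^2)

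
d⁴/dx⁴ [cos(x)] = cos(x)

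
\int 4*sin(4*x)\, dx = -cos(4*x) + C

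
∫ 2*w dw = w^2 + C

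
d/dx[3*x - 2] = 3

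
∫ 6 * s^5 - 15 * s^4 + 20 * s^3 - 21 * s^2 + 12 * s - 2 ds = s^6 - 3*s^5 + 5*s^4 - 7*s^3 + 6*s^2 - 2*s + C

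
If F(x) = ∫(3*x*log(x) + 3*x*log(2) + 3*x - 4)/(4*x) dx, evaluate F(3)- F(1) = log(2)/4 + 5*log(6)/4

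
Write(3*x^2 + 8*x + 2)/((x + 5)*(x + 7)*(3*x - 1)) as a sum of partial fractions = 45/(352*(3*x - 1)) + 93/(44*(x + 7)) - 37/(32*(x + 5))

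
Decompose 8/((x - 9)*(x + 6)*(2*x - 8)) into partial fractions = 2/(75*(x + 6)) - 2/(25*(x - 4)) + 4/(75*(x - 9))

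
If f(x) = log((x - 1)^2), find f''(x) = -2/(x^2 - 2*x + 1)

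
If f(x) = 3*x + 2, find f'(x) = 3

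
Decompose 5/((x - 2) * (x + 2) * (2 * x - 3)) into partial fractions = -20/(7*(2*x - 3)) + 5/(28*(x + 2)) + 5/(4*(x - 2))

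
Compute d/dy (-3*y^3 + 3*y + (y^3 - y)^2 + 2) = 6*y^5 - 8*y^3 - 9*y^2 + 2*y + 3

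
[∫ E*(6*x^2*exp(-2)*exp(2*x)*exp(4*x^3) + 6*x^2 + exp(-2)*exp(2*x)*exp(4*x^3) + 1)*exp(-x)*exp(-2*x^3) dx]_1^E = -exp(2) - exp(-2*exp(3) - E + 1) + exp(-2) + exp(-1 + E + 2*exp(3))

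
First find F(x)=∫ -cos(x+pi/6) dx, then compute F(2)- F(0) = 1/2 - sin(pi/6 + 2)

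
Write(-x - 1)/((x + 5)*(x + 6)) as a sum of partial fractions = -5/(x + 6) + 4/(x + 5)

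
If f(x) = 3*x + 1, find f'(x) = 3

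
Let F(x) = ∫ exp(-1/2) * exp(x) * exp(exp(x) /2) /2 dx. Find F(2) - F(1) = -exp(-1/2 + E/2) + exp(-1/2 + exp(2)/2)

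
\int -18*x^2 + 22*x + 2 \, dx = -6*x^3 + 11*x^2 + 2*x + C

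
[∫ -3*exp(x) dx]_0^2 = 3 - 3*exp(2)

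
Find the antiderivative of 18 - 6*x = -3*x^2 + 18*x + C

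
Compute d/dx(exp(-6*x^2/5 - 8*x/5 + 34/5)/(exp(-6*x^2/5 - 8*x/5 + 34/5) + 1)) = (-12*x*exp(6*x^2/5 + 8*x/5 - 34/5) - 8*exp(6*x^2/5 + 8*x/5 - 34/5))/(5*exp(-68/5)*exp(16*x/5)*exp(12*x^2/5) + 10*exp(-34/5)*exp(8*x/5)*exp(6*x^2/5) + 5)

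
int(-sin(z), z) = cos(z) + C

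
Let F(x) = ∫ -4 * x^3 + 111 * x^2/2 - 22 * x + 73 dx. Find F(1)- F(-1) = 183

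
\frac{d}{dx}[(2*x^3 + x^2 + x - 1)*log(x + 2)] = (6*x^3*log(x + 2) + 2*x^3 + 14*x^2*log(x + 2) + x^2 + 5*x*log(x + 2) + x + 2*log(x + 2) - 1)/(x + 2)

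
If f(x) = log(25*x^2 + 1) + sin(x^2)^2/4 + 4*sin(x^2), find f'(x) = x*(25*x^2*sin(2*x^2)/2 + 200*x^2*cos(x^2) + sin(2*x^2)/2 + 8*cos(x^2) + 50)/(25*x^2 + 1)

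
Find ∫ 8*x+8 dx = 4*x^2 + 8*x + C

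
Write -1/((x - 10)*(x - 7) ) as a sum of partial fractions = 1/(3*(x - 7)) - 1/(3*(x - 10))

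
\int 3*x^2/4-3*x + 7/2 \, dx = x^3/4 - 3*x^2/2 + 7*x/2 + C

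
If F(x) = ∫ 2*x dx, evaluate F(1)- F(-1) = 0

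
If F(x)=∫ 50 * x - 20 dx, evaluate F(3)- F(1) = 160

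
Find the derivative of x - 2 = 1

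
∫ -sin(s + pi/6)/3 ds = cos(s + pi/6)/3 + C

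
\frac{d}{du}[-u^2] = -2*u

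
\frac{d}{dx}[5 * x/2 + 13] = 5/2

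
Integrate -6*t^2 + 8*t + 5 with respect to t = -2*t^3 + 4*t^2 + 5*t + C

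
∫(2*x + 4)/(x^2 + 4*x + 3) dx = log(3*(x + 2)^2 - 3) + C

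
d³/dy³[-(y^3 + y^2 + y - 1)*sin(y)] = y^3*cos(y) + 9*y^2*sin(y) + y^2*cos(y) + 6*y*sin(y) - 17*y*cos(y) - 3*sin(y) - 7*cos(y)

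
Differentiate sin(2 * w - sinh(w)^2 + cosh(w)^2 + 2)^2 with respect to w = 2*sin(4*w - 2*sinh(w)^2 + 2*cosh(w)^2 + 4)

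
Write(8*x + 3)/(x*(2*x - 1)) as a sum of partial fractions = 14/(2*x - 1) - 3/x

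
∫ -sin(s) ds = cos(s) + C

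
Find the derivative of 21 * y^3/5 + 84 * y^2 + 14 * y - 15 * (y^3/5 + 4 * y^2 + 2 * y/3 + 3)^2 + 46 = -18*y^5/5 - 120*y^4 - 976*y^3 - 1407*y^2/5 - 1696*y/3 - 46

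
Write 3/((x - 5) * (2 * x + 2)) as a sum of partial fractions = -1/(4*(x + 1)) + 1/(4*(x - 5))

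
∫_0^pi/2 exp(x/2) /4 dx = -1/2 + exp(pi/4)/2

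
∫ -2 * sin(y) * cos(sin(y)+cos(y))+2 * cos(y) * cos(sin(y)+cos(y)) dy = 2*sin(sqrt(2)*sin(y + pi/4)) + C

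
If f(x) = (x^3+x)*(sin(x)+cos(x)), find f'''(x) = sqrt(2)*(-x^3*cos(x + pi/4) - 9*x^2*sin(x + pi/4) + 17*x*cos(x + pi/4) + 3*sin(x + pi/4))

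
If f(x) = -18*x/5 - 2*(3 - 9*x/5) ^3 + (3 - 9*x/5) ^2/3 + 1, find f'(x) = 4374*x^2/125 - 2862*x/25 + 90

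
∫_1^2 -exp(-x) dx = -exp(-1) + exp(-2)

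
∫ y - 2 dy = y^2/2 - 2*y + C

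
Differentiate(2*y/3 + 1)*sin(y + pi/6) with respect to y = 2*y*cos(y + pi/6)/3 + 2*sin(y + pi/6)/3 + cos(y + pi/6)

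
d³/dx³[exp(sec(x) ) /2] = (-1/2 - 3/(2*cos(x)) + 5/(2*cos(x)^2) + 3/cos(x)^3 + 1/(2*cos(x)^4))*exp(1/cos(x))*sin(x)/cos(x)^2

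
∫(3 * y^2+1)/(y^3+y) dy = log(y^3 + y) + C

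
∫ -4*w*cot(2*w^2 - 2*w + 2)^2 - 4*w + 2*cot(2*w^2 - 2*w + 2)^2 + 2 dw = cot(2*w^2 - 2*w + 2) + C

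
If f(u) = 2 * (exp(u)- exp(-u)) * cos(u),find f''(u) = -4*(exp(2*u) + 1)*exp(-u)*sin(u)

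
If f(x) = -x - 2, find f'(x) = -1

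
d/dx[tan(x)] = cos(x)^(-2)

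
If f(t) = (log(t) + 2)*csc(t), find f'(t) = (-t*log(t)*cot(t)*csc(t) - 2*t*cot(t)*csc(t) + csc(t))/t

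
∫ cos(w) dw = sin(w) + C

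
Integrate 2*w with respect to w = w^2 + C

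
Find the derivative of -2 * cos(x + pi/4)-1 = 2*sin(x + pi/4)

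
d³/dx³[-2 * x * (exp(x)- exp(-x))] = (-2*x*exp(2*x) - 2*x - 6*exp(2*x) + 6)*exp(-x)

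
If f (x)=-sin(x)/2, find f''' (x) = cos(x)/2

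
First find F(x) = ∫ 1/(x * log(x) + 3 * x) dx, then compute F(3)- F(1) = -log(3) + log(log(3) + 3)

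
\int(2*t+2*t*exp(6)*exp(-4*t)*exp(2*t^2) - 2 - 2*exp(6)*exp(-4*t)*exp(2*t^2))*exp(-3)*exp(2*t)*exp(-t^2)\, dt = 2*sinh(t^2 - 2*t + 3) + C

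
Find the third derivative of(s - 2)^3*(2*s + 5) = 48*s - 42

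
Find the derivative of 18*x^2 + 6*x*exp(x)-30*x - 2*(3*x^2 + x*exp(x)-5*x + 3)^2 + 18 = -12*x^3*exp(x) - 72*x^3 - 4*x^2*exp(2*x) - 16*x^2*exp(x) + 180*x^2 - 4*x*exp(2*x) + 34*x*exp(x) - 136*x - 6*exp(x) + 30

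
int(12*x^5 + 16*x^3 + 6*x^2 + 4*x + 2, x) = 2*x^6 + 4*x^4 + 2*x^3 + 2*x^2 + 2*x + C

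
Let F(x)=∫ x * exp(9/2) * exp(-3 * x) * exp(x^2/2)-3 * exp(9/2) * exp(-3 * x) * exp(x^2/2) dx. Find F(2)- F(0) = -exp(9/2) + exp(1/2)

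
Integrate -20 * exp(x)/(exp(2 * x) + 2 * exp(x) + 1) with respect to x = (7 - 13*exp(x))/(exp(x) + 1) + C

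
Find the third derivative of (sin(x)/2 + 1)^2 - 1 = -sin(2*x) - cos(x)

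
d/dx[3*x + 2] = 3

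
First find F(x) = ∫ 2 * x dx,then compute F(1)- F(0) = 1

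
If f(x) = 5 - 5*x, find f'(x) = -5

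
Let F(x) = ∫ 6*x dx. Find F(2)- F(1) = 9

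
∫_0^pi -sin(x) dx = -2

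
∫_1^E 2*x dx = -1 + exp(2)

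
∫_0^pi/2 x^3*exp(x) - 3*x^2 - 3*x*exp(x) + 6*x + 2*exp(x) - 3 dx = (-1 + pi/2)^3*(-1 + exp(pi/2))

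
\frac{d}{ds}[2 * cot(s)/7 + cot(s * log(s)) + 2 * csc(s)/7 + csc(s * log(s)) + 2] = -log(s)*cos(s*log(s))/sin(s*log(s))^2 - log(s)/sin(s*log(s))^2 - cos(s*log(s))/sin(s*log(s))^2 - 1/sin(s*log(s))^2 - 2*cos(s)/(7*sin(s)^2) - 2/(7*sin(s)^2)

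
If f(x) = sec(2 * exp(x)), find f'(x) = 2*exp(x)*tan(2*exp(x))*sec(2*exp(x))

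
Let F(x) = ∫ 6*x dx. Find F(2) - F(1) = 9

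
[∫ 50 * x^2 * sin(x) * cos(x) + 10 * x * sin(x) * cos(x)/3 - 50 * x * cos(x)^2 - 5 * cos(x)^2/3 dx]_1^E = -5*(E/3 + 5*exp(2))*cos(E)^2 + 80*cos(1)^2/3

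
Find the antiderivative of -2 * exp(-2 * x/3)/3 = exp(-2*x/3) + C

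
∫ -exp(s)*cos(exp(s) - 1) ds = -sin(exp(s) - 1) + C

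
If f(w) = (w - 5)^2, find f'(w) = 2*w - 10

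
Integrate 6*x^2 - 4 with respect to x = 2*x^3 - 4*x + C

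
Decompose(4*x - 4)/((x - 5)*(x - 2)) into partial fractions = -4/(3*(x - 2)) + 16/(3*(x - 5))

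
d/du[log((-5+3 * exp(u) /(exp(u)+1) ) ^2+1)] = (-12*exp(2*u) - 30*exp(u))/(5*exp(3*u) + 27*exp(2*u) + 48*exp(u) + 26)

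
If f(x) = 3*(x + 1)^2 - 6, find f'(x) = 6*x + 6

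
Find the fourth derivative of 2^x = 2^x*log(2)^4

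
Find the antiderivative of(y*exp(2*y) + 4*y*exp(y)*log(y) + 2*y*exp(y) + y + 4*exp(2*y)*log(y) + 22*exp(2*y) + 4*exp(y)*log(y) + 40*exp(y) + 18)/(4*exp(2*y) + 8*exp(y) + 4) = (y*exp(y)*log(y) + (exp(y) + 1)*(4*y + (y + 16)^2 + 104)/8)/(exp(y) + 1) + C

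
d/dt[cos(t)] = -sin(t)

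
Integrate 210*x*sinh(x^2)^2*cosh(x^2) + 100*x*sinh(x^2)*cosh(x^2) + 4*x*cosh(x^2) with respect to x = (35*sinh(x^2)^2 + 25*sinh(x^2) + 2)*sinh(x^2) + C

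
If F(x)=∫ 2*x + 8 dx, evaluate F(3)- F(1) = 24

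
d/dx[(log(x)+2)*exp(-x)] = (-x*log(x) - 2*x + 1)*exp(-x)/x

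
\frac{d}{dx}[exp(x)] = exp(x)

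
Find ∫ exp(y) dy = exp(y) + C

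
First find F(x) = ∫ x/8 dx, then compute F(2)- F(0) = 1/4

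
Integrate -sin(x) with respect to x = cos(x) + C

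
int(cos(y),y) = sin(y) + C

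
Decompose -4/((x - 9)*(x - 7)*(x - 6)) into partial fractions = -4/(3*(x - 6)) + 2/(x - 7) - 2/(3*(x - 9))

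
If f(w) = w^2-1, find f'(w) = 2*w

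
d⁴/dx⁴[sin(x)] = sin(x)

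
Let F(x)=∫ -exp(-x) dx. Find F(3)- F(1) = -exp(-1) + exp(-3)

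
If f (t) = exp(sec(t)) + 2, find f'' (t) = (sin(t)^2/cos(t)^3 - 1 + 2/cos(t)^2)*exp(1/cos(t))/cos(t)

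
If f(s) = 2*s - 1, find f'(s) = 2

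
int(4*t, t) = 2*t^2 + C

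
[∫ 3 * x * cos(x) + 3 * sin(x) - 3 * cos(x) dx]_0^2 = 3*sin(2)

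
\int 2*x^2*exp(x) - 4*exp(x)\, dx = 2*x*(x - 2)*exp(x) + C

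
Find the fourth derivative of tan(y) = 24*tan(y)^5 + 40*tan(y)^3 + 16*tan(y)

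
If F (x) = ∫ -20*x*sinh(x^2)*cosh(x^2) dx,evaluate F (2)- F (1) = -5*cosh(4)^2 + 5*cosh(1)^2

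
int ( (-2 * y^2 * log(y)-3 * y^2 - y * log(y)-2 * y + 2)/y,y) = -(log(y) + 1)*(y^2 + y - 2) + C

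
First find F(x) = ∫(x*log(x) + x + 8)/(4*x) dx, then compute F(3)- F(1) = 11*log(3)/4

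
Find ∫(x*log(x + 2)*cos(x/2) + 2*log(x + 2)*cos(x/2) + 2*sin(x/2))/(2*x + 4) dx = log(x + 2)*sin(x/2) + C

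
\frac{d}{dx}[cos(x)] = -sin(x)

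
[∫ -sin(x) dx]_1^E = cos(E) - cos(1)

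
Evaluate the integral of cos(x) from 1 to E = -sin(1) + sin(E)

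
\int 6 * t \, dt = 3*t^2 + C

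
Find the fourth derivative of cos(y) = cos(y)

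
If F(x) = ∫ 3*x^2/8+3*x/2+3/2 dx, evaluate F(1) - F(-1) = 13/4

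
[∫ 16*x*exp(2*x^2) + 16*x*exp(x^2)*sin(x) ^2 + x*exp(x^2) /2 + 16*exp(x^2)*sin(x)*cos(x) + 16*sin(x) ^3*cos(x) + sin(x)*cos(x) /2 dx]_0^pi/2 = -4 + exp(pi^2/4)/4 + 4*(1 + exp(pi^2/4))^2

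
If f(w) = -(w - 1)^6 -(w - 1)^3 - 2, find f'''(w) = -120*w^3 + 360*w^2 - 360*w + 114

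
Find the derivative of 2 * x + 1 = 2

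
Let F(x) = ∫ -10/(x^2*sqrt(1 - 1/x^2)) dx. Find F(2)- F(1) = -10*pi/3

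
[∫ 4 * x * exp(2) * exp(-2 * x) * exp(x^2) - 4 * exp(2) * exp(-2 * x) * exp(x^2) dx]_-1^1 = -2*exp(5) + 2*E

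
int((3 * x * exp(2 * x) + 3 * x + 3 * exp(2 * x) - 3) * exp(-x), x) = 6*x*sinh(x) + C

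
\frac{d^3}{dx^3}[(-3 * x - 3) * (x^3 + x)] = -72*x - 18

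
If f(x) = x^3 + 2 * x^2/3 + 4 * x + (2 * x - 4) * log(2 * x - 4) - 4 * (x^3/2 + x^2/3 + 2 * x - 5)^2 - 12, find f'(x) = -6*x^5 - 20*x^4/3 - 304*x^3/9 + 47*x^2 - 4*x + 2*log(x - 2) + 2*log(2) + 86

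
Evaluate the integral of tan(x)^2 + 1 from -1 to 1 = 2*tan(1)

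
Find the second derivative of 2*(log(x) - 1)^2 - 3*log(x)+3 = (11 - 4*log(x))/x^2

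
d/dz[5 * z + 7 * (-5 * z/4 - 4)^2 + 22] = 175*z/8 + 75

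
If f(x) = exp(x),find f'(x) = exp(x)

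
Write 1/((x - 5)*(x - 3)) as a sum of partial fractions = -1/(2*(x - 3)) + 1/(2*(x - 5))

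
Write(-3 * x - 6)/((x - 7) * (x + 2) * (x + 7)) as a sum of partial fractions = 3/(14*(x + 7)) - 3/(14*(x - 7))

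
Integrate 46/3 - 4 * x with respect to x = -2*x^2 + 46*x/3 + C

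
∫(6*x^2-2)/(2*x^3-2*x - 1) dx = log(2*x^3 - 2*x - 1) + C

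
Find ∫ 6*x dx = 3*x^2 + C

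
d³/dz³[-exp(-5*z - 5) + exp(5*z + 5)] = (125*exp(10*z + 10) + 125)*exp(-5*z - 5)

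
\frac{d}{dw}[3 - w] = -1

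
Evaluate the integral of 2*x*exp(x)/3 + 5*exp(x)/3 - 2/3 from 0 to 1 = -5/3 + 5*E/3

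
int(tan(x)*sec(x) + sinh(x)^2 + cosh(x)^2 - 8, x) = -8*x + sinh(2*x)/2 + sec(x) + C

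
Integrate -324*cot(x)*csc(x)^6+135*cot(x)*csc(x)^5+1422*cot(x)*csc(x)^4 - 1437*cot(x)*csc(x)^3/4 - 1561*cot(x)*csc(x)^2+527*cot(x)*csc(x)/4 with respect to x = -(-6*csc(x)^2 + csc(x) + 12)^3/4 - (-6*csc(x)^2 + csc(x) + 12)^2 - 3*csc(x)^2/2 + csc(x)/4 + C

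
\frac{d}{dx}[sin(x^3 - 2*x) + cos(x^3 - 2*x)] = -3*x^2*sin(x^3 - 2*x) + 3*x^2*cos(x^3 - 2*x) + 2*sin(x^3 - 2*x) - 2*cos(x^3 - 2*x)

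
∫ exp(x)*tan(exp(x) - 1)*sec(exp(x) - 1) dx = sec(exp(x) - 1) + C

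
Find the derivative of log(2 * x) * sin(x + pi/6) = (x*log(x)*cos(x + pi/6) + x*log(2)*cos(x + pi/6) + sin(x + pi/6))/x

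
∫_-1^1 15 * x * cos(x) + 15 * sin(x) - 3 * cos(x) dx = -6*sin(1)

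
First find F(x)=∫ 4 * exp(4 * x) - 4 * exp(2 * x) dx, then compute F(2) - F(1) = -(-1 + exp(2))^2 + (-1 + exp(4))^2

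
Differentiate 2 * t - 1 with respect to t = 2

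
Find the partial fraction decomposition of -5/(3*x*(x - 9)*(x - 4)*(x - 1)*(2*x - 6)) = 5/(288*(x - 1)) - 5/(216*(x - 3)) + 1/(72*(x - 4)) - 1/(2592*(x - 9)) - 5/(648*x)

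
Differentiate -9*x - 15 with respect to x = -9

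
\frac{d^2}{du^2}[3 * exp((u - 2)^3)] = 27*u^4*exp(u^3 - 6*u^2 + 12*u - 8) - 216*u^3*exp(u^3 - 6*u^2 + 12*u - 8) + 648*u^2*exp(u^3 - 6*u^2 + 12*u - 8) - 846*u*exp(u^3 - 6*u^2 + 12*u - 8) + 396*exp(u^3 - 6*u^2 + 12*u - 8)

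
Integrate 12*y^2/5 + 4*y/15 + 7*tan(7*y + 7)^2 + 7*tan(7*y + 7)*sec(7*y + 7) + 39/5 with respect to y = 4*y^3/5 + 2*y^2/15 + 4*y/5 + tan(7*y + 7) + sec(7*y + 7) + C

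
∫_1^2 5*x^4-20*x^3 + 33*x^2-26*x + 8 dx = 2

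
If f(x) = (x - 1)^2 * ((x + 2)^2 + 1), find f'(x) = 4*x^3 + 6*x^2 - 4*x - 6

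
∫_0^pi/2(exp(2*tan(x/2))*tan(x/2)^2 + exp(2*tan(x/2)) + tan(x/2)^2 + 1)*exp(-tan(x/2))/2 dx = E - exp(-1)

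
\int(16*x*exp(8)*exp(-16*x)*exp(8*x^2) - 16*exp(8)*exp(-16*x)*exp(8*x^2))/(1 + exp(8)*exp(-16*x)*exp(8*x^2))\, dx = log(exp(8*(x - 1)^2) + 1) + C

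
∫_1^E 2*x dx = -1 + exp(2)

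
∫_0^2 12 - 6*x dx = 12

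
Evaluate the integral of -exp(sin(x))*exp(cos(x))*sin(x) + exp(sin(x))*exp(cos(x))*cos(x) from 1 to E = -exp(cos(1) + sin(1)) + exp(cos(E) + sin(E))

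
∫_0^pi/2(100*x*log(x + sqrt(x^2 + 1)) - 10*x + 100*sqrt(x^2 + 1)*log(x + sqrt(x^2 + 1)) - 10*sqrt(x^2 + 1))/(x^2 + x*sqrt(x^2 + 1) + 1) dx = -10*log(pi/2 + sqrt(1 + pi^2/4)) + 50*log(pi/2 + sqrt(1 + pi^2/4))^2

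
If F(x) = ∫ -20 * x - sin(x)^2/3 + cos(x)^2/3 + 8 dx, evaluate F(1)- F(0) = -2 + sin(2)/6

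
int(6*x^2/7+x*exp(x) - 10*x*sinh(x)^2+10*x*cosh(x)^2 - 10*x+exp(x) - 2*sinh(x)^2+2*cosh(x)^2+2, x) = x*(2*x^2 + 7*exp(x) + 28)/7 + C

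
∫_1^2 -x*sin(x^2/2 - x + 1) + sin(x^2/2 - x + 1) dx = -cos(1/2) + cos(1)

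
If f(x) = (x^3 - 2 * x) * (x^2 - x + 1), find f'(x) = 5*x^4 - 4*x^3 - 3*x^2 + 4*x - 2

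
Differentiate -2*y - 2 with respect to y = -2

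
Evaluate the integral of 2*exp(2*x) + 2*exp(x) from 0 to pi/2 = -4 + (1 + exp(pi/2))^2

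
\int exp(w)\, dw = exp(w) + C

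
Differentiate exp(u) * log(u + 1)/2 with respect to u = (u*exp(u)*log(u + 1) + exp(u)*log(u + 1) + exp(u))/(2*u + 2)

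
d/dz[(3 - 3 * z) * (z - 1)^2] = -9*z^2 + 18*z - 9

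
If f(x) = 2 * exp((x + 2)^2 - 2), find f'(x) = 4*x*exp(x^2 + 4*x + 2) + 8*exp(x^2 + 4*x + 2)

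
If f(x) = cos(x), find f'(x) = -sin(x)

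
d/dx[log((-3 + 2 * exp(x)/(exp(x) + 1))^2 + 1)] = (-2*exp(2*x) - 6*exp(x))/(exp(3*x) + 5*exp(2*x) + 9*exp(x) + 5)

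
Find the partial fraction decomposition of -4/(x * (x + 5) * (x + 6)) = -2/(3*(x + 6)) + 4/(5*(x + 5)) - 2/(15*x)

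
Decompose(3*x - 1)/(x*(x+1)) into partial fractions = 4/(x + 1) - 1/x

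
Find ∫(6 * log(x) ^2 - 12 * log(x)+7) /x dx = 2*(log(x) - 1)^3 + log(x) + C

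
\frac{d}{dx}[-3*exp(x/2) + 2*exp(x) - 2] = -3*exp(x/2)/2 + 2*exp(x)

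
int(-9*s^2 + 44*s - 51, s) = -3*s^3 + 22*s^2 - 51*s + C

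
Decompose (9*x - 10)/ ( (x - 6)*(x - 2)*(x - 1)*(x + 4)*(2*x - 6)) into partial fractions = -23/(2100*(x + 4)) + 1/(100*(x - 1)) + 1/(6*(x - 2)) - 17/(84*(x - 3)) + 11/(300*(x - 6))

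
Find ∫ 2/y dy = 2*log(y/2) + C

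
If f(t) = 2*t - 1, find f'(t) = 2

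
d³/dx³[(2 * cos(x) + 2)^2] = 8*(4*cos(x) + 1)*sin(x)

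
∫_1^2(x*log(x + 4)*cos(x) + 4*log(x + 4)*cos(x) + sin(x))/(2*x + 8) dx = -log(5)*sin(1)/2 + log(6)*sin(2)/2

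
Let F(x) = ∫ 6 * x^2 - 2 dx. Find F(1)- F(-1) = 0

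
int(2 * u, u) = u^2 + C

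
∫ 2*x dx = x^2 + C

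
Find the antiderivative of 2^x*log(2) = 2^x + C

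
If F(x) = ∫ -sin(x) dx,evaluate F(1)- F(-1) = 0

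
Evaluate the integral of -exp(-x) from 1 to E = -exp(-1) + exp(-E)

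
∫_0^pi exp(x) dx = -1 + exp(pi)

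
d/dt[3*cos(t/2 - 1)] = -3*sin(t/2 - 1)/2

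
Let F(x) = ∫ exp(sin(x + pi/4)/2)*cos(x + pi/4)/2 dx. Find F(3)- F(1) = -exp(sin(pi/4 + 1)/2) + exp(sin(pi/4 + 3)/2)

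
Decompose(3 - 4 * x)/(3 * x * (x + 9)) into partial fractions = -13/(9*(x + 9)) + 1/(9*x)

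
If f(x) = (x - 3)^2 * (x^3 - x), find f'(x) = 5*x^4 - 24*x^3 + 24*x^2 + 12*x - 9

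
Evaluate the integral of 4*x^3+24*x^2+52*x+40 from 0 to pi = -24 + 2*(2 + pi)^2 + (2 + pi)^4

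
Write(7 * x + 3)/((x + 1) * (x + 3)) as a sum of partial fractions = 9/(x + 3) - 2/(x + 1)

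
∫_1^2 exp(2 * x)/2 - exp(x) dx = -(-1 + E/2)^2 + (-1 + exp(2)/2)^2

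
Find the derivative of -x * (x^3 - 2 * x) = -4*x^3 + 4*x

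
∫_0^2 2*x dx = 4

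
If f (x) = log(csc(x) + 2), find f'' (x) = (-2*sin(x) + 4/sin(x) + sin(x)^(-2))/(2*sin(x) + 1)^2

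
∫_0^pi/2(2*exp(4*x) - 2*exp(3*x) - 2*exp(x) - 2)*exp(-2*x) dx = -1 + (-1 - exp(-pi/2) + exp(pi/2))^2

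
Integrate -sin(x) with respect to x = cos(x) + C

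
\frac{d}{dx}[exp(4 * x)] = 4*exp(4*x)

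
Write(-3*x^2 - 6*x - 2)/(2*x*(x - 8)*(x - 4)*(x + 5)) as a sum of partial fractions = 47/(1170*(x + 5)) + 37/(144*(x - 4)) - 121/(416*(x - 8)) - 1/(160*x)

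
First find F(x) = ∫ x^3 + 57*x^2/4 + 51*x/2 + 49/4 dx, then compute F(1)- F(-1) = 34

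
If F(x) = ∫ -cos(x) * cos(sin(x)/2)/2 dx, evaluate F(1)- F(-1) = -2*sin(sin(1)/2)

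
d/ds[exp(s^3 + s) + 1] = 3*s^2*exp(s^3 + s) + exp(s^3 + s)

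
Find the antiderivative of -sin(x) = cos(x) + C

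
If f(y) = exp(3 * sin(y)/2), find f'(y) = 3*exp(3*sin(y)/2)*cos(y)/2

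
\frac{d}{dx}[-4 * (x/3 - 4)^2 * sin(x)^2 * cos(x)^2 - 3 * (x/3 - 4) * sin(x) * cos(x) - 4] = -2*x^2*sin(4*x)/9 + 2*x*(1 - cos(2*x))^2/9 + 16*x*sin(4*x)/3 - 5*x*cos(2*x)/9 - 4*x/9 - 8*(1 - cos(2*x))^2/3 - sin(2*x)/2 - 32*sin(4*x) + 20*cos(2*x)/3 + 16/3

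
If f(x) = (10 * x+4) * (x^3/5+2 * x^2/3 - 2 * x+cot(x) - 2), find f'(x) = 8*x^3 + 112*x^2/5 - 10*x*cot(x)^2 - 134*x/3 - 4*cot(x)^2 + 10*cot(x) - 32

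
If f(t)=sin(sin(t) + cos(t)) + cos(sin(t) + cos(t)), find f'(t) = 2*cos(t + pi/4)*cos(sqrt(2)*sin(t + pi/4) + pi/4)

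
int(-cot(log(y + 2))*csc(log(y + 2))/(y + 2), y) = csc(log(y + 2)) + C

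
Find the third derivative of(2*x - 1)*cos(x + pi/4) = 2*x*sin(x + pi/4) - sin(x + pi/4) - 6*cos(x + pi/4)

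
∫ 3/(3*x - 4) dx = log(4 - 3*x) + C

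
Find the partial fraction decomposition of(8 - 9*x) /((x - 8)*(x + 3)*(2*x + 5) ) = -122/(21*(2*x + 5)) + 35/(11*(x + 3)) - 64/(231*(x - 8))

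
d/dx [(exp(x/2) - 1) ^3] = 3*exp(3*x/2)/2 + 3*exp(x/2)/2 - 3*exp(x)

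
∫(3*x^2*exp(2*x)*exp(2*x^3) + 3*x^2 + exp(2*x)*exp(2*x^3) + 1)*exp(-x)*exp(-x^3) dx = -exp(-x^3 - x) + exp(x^3 + x) + C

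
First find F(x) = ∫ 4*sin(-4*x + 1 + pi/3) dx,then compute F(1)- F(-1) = -cos(pi/3 + 5) + sin(pi/6 + 3)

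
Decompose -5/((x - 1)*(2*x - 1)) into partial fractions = 10/(2*x - 1) - 5/(x - 1)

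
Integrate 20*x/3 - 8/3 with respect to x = 10*x^2/3 - 8*x/3 + C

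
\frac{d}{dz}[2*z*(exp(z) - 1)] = 2*z*exp(z) + 2*exp(z) - 2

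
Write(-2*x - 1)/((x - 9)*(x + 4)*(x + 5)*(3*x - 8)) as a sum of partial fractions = 9/(460*(3*x - 8)) - 9/(322*(x + 5)) + 7/(260*(x + 4)) - 1/(182*(x - 9))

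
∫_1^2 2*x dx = 3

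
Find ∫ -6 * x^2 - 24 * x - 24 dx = -2*x^3 - 12*x^2 - 24*x + C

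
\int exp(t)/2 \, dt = exp(t)/2 + C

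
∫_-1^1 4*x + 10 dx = 20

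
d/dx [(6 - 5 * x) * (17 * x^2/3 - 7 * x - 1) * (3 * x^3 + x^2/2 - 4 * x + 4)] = -510*x^5 + 5785*x^4/6 + 442*x^3/3 - 2555*x^2/2 + 842*x - 124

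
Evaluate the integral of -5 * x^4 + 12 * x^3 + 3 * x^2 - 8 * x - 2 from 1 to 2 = 7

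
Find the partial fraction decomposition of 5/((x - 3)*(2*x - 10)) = -5/(4*(x - 3)) + 5/(4*(x - 5))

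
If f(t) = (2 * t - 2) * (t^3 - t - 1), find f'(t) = 8*t^3 - 6*t^2 - 4*t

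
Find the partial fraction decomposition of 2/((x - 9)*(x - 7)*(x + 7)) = 1/(112*(x + 7)) - 1/(14*(x - 7)) + 1/(16*(x - 9))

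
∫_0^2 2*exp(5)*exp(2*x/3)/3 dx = -exp(5) + exp(19/3)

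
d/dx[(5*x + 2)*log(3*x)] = (5*x*log(x) + 5*x + 5*x*log(3) + 2)/x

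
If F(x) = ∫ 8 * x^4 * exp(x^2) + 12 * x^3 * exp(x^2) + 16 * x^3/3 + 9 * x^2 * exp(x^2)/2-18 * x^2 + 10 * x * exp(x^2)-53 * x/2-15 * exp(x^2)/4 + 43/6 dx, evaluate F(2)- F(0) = -193/3 + 95*exp(4)/2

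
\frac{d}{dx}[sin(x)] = cos(x)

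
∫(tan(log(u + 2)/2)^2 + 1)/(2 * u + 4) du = tan(log(u + 2)/2) + C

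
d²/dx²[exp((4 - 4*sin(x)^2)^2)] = 64*(-128*(1 - cos(x)^2)^2 + 64*sin(x)^6 - 68*cos(x)^2 + 67)*exp(16)*exp(16*(1 - cos(x)^2)^2)*exp(32*cos(x)^2 - 32)*cos(x)^2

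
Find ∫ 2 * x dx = x^2 + C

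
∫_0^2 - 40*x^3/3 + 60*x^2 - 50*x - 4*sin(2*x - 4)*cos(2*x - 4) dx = sin(4)^2 + 20/3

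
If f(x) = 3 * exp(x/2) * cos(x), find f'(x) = 3*(-sin(x) + cos(x)/2)*exp(x/2)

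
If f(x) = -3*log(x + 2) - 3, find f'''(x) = -6/(x^3 + 6*x^2 + 12*x + 8)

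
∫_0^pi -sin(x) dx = -2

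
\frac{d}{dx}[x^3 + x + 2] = 3*x^2 + 1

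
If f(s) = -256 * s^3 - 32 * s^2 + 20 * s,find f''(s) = -1536*s - 64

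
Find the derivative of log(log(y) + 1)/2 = 1/(2*y*log(y) + 2*y)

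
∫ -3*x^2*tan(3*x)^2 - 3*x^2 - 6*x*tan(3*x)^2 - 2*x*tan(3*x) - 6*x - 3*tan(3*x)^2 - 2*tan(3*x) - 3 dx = (-x^2 - 2*x - 1)*tan(3*x) + C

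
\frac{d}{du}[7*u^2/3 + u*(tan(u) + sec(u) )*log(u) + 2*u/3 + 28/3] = u*log(u)*sin(u)/cos(u)^2 + u*log(u)/cos(u)^2 + 14*u/3 + log(u)*tan(u) + log(u)/cos(u) + tan(u) + 2/3 + 1/cos(u)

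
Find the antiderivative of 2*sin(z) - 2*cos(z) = -2*sqrt(2)*sin(z + pi/4) + C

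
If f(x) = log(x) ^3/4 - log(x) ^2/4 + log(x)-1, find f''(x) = (-3*log(x)^2 + 8*log(x) - 6)/(4*x^2)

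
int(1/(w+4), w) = log(w/2 + 2) + C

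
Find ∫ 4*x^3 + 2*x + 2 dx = x^4 + x^2 + 2*x + C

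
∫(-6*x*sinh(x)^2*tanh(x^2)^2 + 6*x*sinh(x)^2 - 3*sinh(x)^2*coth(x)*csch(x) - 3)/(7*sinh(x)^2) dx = 3*tanh(x^2)/7 + 3/(7*tanh(x)) + 3/(7*sinh(x)) + C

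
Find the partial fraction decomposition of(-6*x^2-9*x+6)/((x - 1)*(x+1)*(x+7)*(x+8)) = 34/(7*(x + 8)) - 75/(16*(x + 7)) - 3/(28*(x + 1)) - 1/(16*(x - 1))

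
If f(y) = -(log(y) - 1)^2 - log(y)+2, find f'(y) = (1 - 2*log(y))/y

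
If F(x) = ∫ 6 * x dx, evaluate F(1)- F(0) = 3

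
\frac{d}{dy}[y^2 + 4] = 2*y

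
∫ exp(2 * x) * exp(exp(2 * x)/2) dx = exp(exp(2*x)/2) + C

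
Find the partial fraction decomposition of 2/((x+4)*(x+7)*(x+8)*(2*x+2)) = -1/(28*(x + 8)) + 1/(18*(x + 7)) - 1/(36*(x + 4)) + 1/(126*(x + 1))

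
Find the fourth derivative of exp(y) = exp(y)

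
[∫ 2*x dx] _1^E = -1 + exp(2)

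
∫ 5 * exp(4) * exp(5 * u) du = exp(5*u + 4) + C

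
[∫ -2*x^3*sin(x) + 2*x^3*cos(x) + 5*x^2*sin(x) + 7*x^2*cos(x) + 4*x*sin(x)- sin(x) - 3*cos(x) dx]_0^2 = 15*cos(2) + 1 + 15*sin(2)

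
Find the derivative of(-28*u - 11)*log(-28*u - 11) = -28*log(-28*u - 11) - 28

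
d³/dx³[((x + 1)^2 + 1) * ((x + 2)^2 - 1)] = 24*x + 36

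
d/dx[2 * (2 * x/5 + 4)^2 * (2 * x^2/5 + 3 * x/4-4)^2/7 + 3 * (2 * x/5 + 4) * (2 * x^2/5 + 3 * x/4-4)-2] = 192*x^5/4375 + 152*x^4/175 + 4058*x^3/875 + 282*x^2/175 - 3889*x/175 - 43/5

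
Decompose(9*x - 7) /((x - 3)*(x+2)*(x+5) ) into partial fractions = -13/(6*(x + 5)) + 5/(3*(x + 2)) + 1/(2*(x - 3))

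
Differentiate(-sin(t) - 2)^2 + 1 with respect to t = 2*(sin(t) + 2)*cos(t)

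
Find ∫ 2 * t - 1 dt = t^2 - t + C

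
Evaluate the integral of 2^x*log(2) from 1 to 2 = 2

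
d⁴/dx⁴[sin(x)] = sin(x)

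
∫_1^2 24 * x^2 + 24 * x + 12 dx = 104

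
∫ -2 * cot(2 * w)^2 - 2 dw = cot(2*w) + C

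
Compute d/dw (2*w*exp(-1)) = 2*exp(-1)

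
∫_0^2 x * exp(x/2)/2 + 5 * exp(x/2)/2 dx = -3 + 5*E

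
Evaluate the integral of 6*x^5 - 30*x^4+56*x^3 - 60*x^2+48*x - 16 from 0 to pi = (-2 + pi)^3*(2*pi + pi^3)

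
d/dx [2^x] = 2^x*log(2)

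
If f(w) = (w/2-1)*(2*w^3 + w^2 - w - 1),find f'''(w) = 24*w - 9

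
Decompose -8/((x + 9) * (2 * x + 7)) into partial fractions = -16/(11*(2*x + 7)) + 8/(11*(x + 9))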